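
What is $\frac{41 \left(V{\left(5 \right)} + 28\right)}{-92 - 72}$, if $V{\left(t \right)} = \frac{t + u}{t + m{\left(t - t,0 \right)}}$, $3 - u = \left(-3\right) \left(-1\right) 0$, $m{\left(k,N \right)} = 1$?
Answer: $- \frac{22}{3} \approx -7.3333$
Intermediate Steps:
$u = 3$ ($u = 3 - \left(-3\right) \left(-1\right) 0 = 3 - 3 \cdot 0 = 3 - 0 = 3 + 0 = 3$)
$V{\left(t \right)} = \frac{3 + t}{1 + t}$ ($V{\left(t \right)} = \frac{t + 3}{t + 1} = \frac{3 + t}{1 + t}$)
$\frac{41 \left(V{\left(5 \right)} + 28\right)}{-92 - 72} = \frac{41 \left(\frac{3 + 5}{1 + 5} + 28\right)}{-92 - 72} = \frac{41 \left(\frac{1}{6} \cdot 8 + 28\right)}{-164} = 41 \left(\frac{1}{6} \cdot 8 + 28\right) \left(- \frac{1}{164}\right) = 41 \left(\frac{4}{3} + 28\right) \left(- \frac{1}{164}\right) = 41 \cdot \frac{88}{3} \left(- \frac{1}{164}\right) = \frac{3608}{3} \left(- \frac{1}{164}\right) = - \frac{22}{3}$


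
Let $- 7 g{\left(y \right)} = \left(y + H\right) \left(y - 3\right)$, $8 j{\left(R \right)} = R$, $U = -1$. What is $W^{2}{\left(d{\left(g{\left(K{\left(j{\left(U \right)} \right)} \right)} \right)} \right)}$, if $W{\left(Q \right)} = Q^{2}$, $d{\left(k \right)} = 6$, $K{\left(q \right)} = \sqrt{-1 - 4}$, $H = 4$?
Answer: $1296$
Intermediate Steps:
$j{\left(R \right)} = \frac{R}{8}$
$K{\left(q \right)} = i \sqrt{5}$ ($K{\left(q \right)} = \sqrt{-5} = i \sqrt{5}$)
$g{\left(y \right)} = - \frac{\left(-3 + y\right) \left(4 + y\right)}{7}$ ($g{\left(y \right)} = - \frac{\left(y + 4\right) \left(y - 3\right)}{7} = - \frac{\left(4 + y\right) \left(-3 + y\right)}{7} = - \frac{\left(-3 + y\right) \left(4 + y\right)}{7}$)
$W^{2}{\left(d{\left(g{\left(K{\left(j{\left(U \right)} \right)} \right)} \right)} \right)} = \left(6^{2}\right)^{2} = 36^{2} = 1296$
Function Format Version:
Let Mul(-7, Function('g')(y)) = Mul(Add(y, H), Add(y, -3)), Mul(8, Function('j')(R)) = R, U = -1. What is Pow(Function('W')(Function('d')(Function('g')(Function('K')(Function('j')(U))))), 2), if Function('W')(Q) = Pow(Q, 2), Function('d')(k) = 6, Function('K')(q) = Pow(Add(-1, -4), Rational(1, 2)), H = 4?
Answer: 1296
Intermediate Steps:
Function('j')(R) = Mul(Rational(1, 8), R)
Function('K')(q) = Mul(I, Pow(5, Rational(1, 2))) (Function('K')(q) = Pow(-5, Rational(1, 2)) = Mul(I, Pow(5, Rational(1, 2))))
Function('g')(y) = Mul(Rational(-1, 7), Add(-3, y), Add(4, y)) (Function('g')(y) = Mul(Rational(-1, 7), Mul(Add(y, 4), Add(y, -3))) = Mul(Rational(-1, 7), Mul(Add(4, y), Add(-3, y))) = Mul(Rational(-1, 7), Mul(Add(-3, y), Add(4, y))) = Mul(Rational(-1, 7), Add(-3, y), Add(4, y)))
Pow(Function('W')(Function('d')(Function('g')(Function('K')(Function('j')(U))))), 2) = Pow(Pow(6, 2), 2) = Pow(36, 2) = 1296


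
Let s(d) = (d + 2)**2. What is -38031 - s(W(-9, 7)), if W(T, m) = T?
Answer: -38080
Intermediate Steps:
s(d) = (2 + d)**2
-38031 - s(W(-9, 7)) = -38031 - (2 - 9)**2 = -38031 - 1*(-7)**2 = -38031 - 1*49 = -38031 - 49 = -38080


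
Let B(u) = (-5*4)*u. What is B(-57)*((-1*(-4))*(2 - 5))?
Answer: -13680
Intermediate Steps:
B(u) = -20*u
B(-57)*((-1*(-4))*(2 - 5)) = (-20*(-57))*((-1*(-4))*(2 - 5)) = 1140*(4*(-3)) = 1140*(-12) = -13680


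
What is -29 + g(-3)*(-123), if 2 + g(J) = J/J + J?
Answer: 463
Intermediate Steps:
g(J) = -1 + J (g(J) = -2 + (J/J + J) = -2 + (1 + J) = -1 + J)
-29 + g(-3)*(-123) = -29 + (-1 - 3)*(-123) = -29 - 4*(-123) = -29 + 492 = 463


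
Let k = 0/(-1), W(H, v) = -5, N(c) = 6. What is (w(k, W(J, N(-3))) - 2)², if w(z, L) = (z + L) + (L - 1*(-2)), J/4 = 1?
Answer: 100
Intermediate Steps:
J = 4 (J = 4*1 = 4)
k = 0 (k = 0*(-1) = 0)
w(z, L) = 2 + z + 2*L (w(z, L) = (L + z) + (L + 2) = (L + z) + (2 + L) = 2 + z + 2*L)
(w(k, W(J, N(-3))) - 2)² = ((2 + 0 + 2*(-5)) - 2)² = ((2 + 0 - 10) - 2)² = (-8 - 2)² = (-10)² = 100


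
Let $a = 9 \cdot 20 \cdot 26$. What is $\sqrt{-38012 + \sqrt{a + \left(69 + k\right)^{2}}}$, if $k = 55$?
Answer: $\sqrt{-38012 + 2 \sqrt{5014}} \approx 194.6 i$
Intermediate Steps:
$a = 4680$ ($a = 180 \cdot 26 = 4680$)
$\sqrt{-38012 + \sqrt{a + \left(69 + k\right)^{2}}} = \sqrt{-38012 + \sqrt{4680 + \left(69 + 55\right)^{2}}} = \sqrt{-38012 + \sqrt{4680 + 124^{2}}} = \sqrt{-38012 + \sqrt{4680 + 15376}} = \sqrt{-38012 + \sqrt{20056}} = \sqrt{-38012 + 2 \sqrt{5014}}$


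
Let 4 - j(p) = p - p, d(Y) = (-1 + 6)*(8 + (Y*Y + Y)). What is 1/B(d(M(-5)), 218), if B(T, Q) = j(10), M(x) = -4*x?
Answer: ¼ ≈ 0.25000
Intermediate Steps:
d(Y) = 40 + 5*Y + 5*Y² (d(Y) = 5*(8 + (Y² + Y)) = 5*(8 + (Y + Y²)) = 5*(8 + Y + Y²) = 40 + 5*Y + 5*Y²)
j(p) = 4 (j(p) = 4 - (p - p) = 4 - 1*0 = 4 + 0 = 4)
B(T, Q) = 4
1/B(d(M(-5)), 218) = 1/4 = ¼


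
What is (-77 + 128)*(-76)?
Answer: -3876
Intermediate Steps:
(-77 + 128)*(-76) = 51*(-76) = -3876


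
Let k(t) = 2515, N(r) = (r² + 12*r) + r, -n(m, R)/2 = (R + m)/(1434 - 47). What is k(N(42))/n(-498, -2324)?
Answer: 3488305/5644 ≈ 618.06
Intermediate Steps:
n(m, R) = -2*R/1387 - 2*m/1387 (n(m, R) = -2*(R + m)/(1434 - 47) = -2*(R + m)/1387 = -2*(R/1387 + m/1387) = -2*R/1387 - 2*m/1387)
N(r) = r² + 13*r
k(N(42))/n(-498, -2324) = 2515/(-2/1387*(-2324) - 2/1387*(-498)) = 2515/(4648/1387 + 996/1387) = 2515/(5644/1387) = 2515*(1387/5644) = 3488305/5644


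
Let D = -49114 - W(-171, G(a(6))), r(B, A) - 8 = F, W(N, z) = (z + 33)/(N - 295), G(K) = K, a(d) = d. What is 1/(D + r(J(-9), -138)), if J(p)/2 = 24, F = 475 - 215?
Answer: -466/22762197 ≈ -2.0473e-5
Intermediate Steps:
W(N, z) = (33 + z)/(-295 + N)
F = 260
J(p) = 48 (J(p) = 2*24 = 48)
r(B, A) = 268 (r(B, A) = 8 + 260 = 268)
D = -22887085/466 (D = -49114 - (33 + 6)/(-295 - 171) = -49114 - 39/(-466) = -49114 - (-1)*39/466 = -49114 - 1*(-39/466) = -49114 + 39/466 = -22887085/466 ≈ -49114.)
1/(D + r(J(-9), -138)) = 1/(-22887085/466 + 268) = 1/(-22762197/466) = -466/22762197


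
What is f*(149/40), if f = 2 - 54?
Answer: -1937/10 ≈ -193.70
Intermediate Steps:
f = -52
f*(149/40) = -7748/40 = -52*149/40 = -1937/10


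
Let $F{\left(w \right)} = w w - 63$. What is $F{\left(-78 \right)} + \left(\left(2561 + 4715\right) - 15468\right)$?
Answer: $-2171$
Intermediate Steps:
$F{\left(w \right)} = -63 + w^{2}$ ($F{\left(w \right)} = w^{2} - 63 = -63 + w^{2}$)
$F{\left(-78 \right)} + \left(\left(2561 + 4715\right) - 15468\right) = \left(-63 + \left(-78\right)^{2}\right) + \left(\left(2561 + 4715\right) - 15468\right) = \left(-63 + 6084\right) + \left(7276 - 15468\right) = 6021 - 8192 = -2171$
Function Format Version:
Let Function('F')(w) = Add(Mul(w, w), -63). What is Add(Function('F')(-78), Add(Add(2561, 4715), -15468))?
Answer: -2171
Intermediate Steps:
Function('F')(w) = Add(-63, Pow(w, 2)) (Function('F')(w) = Add(Pow(w, 2), -63) = Add(-63, Pow(w, 2)))
Add(Function('F')(-78), Add(Add(2561, 4715), -15468)) = Add(Add(-63, Pow(-78, 2)), Add(Add(2561, 4715), -15468)) = Add(Add(-63, 6084), Add(7276, -15468)) = Add(6021, -8192) = -2171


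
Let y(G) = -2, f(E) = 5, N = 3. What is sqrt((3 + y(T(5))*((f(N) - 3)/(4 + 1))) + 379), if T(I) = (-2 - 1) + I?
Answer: sqrt(9530)/5 ≈ 19.524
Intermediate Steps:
T(I) = -3 + I
sqrt((3 + y(T(5))*((f(N) - 3)/(4 + 1))) + 379) = sqrt((3 - 2*(5 - 3)/(4 + 1)) + 379) = sqrt((3 - 4/5) + 379) = sqrt(11/5 + 379) = sqrt(1906/5) = sqrt(9530)/5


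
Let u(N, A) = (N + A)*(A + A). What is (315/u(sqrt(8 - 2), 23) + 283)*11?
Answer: 3259663/1046 - 3465*sqrt(6)/24058 ≈ 3116.0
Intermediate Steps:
u(N, A) = 2*A*(A + N) (u(N, A) = (A + N)*(2*A) = 2*A*(A + N))
(315/u(sqrt(8 - 2), 23) + 283)*11 = (315/((2*23*(23 + sqrt(8 - 2)))) + 283)*11 = (315/((2*23*(23 + sqrt(6)))) + 283)*11 = (315/(1058 + 46*sqrt(6)) + 283)*11 = (283 + 315/(1058 + 46*sqrt(6)))*11 = 3113 + 3465/(1058 + 46*sqrt(6))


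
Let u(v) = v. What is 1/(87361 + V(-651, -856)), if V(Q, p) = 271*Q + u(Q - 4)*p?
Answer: 1/471620 ≈ 2.1204e-6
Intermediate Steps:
V(Q, p) = 271*Q + p*(-4 + Q) (V(Q, p) = 271*Q + (Q - 4)*p = 271*Q + (-4 + Q)*p = 271*Q + p*(-4 + Q))
1/(87361 + V(-651, -856)) = 1/(87361 + (271*(-651) - 856*(-4 - 651))) = 1/(87361 + (-176421 - 856*(-655))) = 1/(87361 + (-176421 + 560680)) = 1/(87361 + 384259) = 1/471620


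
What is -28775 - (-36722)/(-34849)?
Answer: -1002816697/34849 ≈ -28776.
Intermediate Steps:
-28775 - (-36722)/(-34849) = -28775 - (-36722)*(-1)/34849 = -28775 - 1*36722/34849 = -28775 - 36722/34849 = -1002816697/34849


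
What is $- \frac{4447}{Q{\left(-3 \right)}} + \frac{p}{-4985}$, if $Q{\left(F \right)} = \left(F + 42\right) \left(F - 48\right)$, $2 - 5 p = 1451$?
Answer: $\frac{113723536}{49575825} \approx 2.2939$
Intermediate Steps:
$p = - \frac{1449}{5}$ ($p = \frac{2}{5} - \frac{1451}{5} = - \frac{1449}{5} \approx -289.8$)
$Q{\left(F \right)} = \left(-48 + F\right) \left(42 + F\right)$ ($Q{\left(F \right)} = \left(42 + F\right) \left(-48 + F\right) = \left(-48 + F\right) \left(42 + F\right)$)
$- \frac{4447}{Q{\left(-3 \right)}} + \frac{p}{-4985} = - \frac{4447}{-2016 + \left(-3\right)^{2} - -18} - \frac{1449}{5 \left(-4985\right)} = - \frac{4447}{-2016 + 9 + 18} - - \frac{1449}{24925} = - \frac{4447}{-1989} + \frac{1449}{24925} = \left(-4447\right) \left(- \frac{1}{1989}\right) + \frac{1449}{24925} = \frac{4447}{1989} + \frac{1449}{24925} = \frac{113723536}{49575825}$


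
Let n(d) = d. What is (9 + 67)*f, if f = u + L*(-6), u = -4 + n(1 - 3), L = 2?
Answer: -1368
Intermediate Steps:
u = -6 (u = -4 + (1 - 3) = -4 - 2 = -6)
f = -18 (f = -6 + 2*(-6) = -6 - 12 = -18)
(9 + 67)*f = (9 + 67)*(-18) = 76*(-18) = -1368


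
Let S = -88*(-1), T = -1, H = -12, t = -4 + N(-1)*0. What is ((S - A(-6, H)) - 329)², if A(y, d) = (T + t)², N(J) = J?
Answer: 70756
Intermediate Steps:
t = -4 (t = -4 - 1*0 = -4 + 0 = -4)
A(y, d) = 25 (A(y, d) = (-1 - 4)² = (-5)² = 25)
S = 88
((S - A(-6, H)) - 329)² = ((88 - 1*25) - 329)² = ((88 - 25) - 329)² = (63 - 329)² = (-266)² = 70756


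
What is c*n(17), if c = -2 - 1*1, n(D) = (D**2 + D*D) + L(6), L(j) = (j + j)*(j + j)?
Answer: -2166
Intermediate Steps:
L(j) = 4*j**2 (L(j) = (2*j)*(2*j) = 4*j**2)
n(D) = 144 + 2*D**2 (n(D) = (D**2 + D*D) + 4*6**2 = (D**2 + D**2) + 4*36 = 2*D**2 + 144 = 144 + 2*D**2)
c = -3 (c = -2 - 1 = -3)
c*n(17) = -3*(144 + 2*17**2) = -3*(144 + 2*289) = -3*(144 + 578) = -3*722 = -2166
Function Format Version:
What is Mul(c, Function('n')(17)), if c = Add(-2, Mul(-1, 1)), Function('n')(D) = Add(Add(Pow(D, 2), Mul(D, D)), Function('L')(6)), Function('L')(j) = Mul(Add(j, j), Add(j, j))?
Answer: -2166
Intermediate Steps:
Function('L')(j) = Mul(4, Pow(j, 2)) (Function('L')(j) = Mul(Mul(2, j), Mul(2, j)) = Mul(4, Pow(j, 2)))
Function('n')(D) = Add(144, Mul(2, Pow(D, 2))) (Function('n')(D) = Add(Add(Pow(D, 2), Mul(D, D)), Mul(4, Pow(6, 2))) = Add(Add(Pow(D, 2), Pow(D, 2)), Mul(4, 36)) = Add(Mul(2, Pow(D, 2)), 144) = Add(144, Mul(2, Pow(D, 2))))
c = -3 (c = Add(-2, -1) = -3)
Mul(c, Function('n')(17)) = Mul(-3, Add(144, Mul(2, Pow(17, 2)))) = Mul(-3, Add(144, Mul(2, 289))) = Mul(-3, Add(144, 578)) = Mul(-3, 722) = -2166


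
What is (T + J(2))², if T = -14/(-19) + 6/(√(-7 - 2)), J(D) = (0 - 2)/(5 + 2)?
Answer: -67156/17689 - 240*I/133 ≈ -3.7965 - 1.8045*I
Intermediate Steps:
J(D) = -2/7
T = 14/19 - 2*I (T = -14*(-1/19) + 6/(√(-9)) = 14/19 + 6/((3*I)) = 14/19 + 6*(-I/3) = 14/19 - 2*I ≈ 0.73684 - 2.0*I)
(T + J(2))² = ((14/19 - 2*I) - 2/7)² = (60/133 - 2*I)²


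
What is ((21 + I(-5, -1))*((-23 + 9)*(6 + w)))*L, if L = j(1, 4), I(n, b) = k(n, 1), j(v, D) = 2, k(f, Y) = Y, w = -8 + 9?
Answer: -4312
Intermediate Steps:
w = 1
I(n, b) = 1
L = 2
((21 + I(-5, -1))*((-23 + 9)*(6 + w)))*L = ((21 + 1)*((-23 + 9)*(6 + 1)))*2 = (22*(-14*7))*2 = (22*(-98))*2 = -2156*2 = -4312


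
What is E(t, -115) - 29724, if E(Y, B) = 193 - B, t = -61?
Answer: -29416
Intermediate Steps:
E(t, -115) - 29724 = (193 - 1*(-115)) - 29724 = (193 + 115) - 29724 = 308 - 29724 = -29416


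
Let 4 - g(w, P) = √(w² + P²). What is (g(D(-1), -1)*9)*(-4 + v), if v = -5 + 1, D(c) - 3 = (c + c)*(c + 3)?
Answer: -288 + 72*√2 ≈ -186.18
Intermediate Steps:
D(c) = 3 + 2*c*(3 + c) (D(c) = 3 + (c + c)*(c + 3) = 3 + (2*c)*(3 + c) = 3 + 2*c*(3 + c))
v = -4
g(w, P) = 4 - √(P² + w²) (g(w, P) = 4 - √(w² + P²) = 4 - √(P² + w²))
(g(D(-1), -1)*9)*(-4 + v) = ((4 - √((-1)² + (3 + 2*(-1)² + 6*(-1))²))*9)*(-4 - 4) = ((4 - √(1 + (3 + 2*1 - 6)²))*9)*(-8) = ((4 - √(1 + (3 + 2 - 6)²))*9)*(-8) = ((4 - √(1 + (-1)²))*9)*(-8) = ((4 - √(1 + 1))*9)*(-8) = ((4 - √2)*9)*(-8) = (36 - 9*√2)*(-8) = -288 + 72*√2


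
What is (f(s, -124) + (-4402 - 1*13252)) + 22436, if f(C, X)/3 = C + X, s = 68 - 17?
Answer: 4563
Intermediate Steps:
s = 51
f(C, X) = 3*C + 3*X (f(C, X) = 3*(C + X) = 3*C + 3*X)
(f(s, -124) + (-4402 - 1*13252)) + 22436 = ((3*51 + 3*(-124)) + (-4402 - 1*13252)) + 22436 = ((153 - 372) + (-4402 - 13252)) + 22436 = (-219 - 17654) + 22436 = -17873 + 22436 = 4563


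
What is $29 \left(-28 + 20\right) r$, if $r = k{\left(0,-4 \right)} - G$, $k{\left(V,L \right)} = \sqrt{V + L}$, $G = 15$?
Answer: $3480 - 464 i \approx 3480.0 - 464.0 i$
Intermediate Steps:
$k{\left(V,L \right)} = \sqrt{L + V}$
$r = -15 + 2 i$ ($r = \sqrt{-4 + 0} - 15 = \sqrt{-4} - 15 = 2 i - 15 = -15 + 2 i \approx -15.0 + 2.0 i$)
$29 \left(-28 + 20\right) r = 29 \left(-28 + 20\right) \left(-15 + 2 i\right) = 29 \left(-8\right) \left(-15 + 2 i\right) = - 232 \left(-15 + 2 i\right) = 3480 - 464 i$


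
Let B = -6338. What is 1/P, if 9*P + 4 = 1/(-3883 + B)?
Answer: -91989/40885 ≈ -2.2499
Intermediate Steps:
P = -40885/91989 (P = -4/9 + 1/(9*(-3883 - 6338)) = -4/9 + (⅑)/(-10221) = -4/9 + (⅑)*(-1/10221) = -4/9 - 1/91989 = -40885/91989 ≈ -0.44446)
1/P = 1/(-40885/91989) = -91989/40885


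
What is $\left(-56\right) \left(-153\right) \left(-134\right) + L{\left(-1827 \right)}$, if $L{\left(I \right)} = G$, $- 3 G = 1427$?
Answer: $- \frac{3445763}{3} \approx -1.1486 \cdot 10^{6}$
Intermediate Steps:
$G = - \frac{1427}{3}$ ($G = \left(- \frac{1}{3}\right) 1427 = - \frac{1427}{3} \approx -475.67$)
$L{\left(I \right)} = - \frac{1427}{3}$
$\left(-56\right) \left(-153\right) \left(-134\right) + L{\left(-1827 \right)} = \left(-56\right) \left(-153\right) \left(-134\right) - \frac{1427}{3} = 8568 \left(-134\right) - \frac{1427}{3} = -1148112 - \frac{1427}{3} = - \frac{3445763}{3}$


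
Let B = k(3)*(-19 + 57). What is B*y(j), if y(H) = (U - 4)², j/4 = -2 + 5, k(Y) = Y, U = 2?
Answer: 456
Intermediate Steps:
j = 12 (j = 4*(-2 + 5) = 4*3 = 12)
B = 114 (B = 3*(-19 + 57) = 3*38 = 114)
y(H) = 4 (y(H) = (2 - 4)² = (-2)² = 4)
B*y(j) = 114*4 = 456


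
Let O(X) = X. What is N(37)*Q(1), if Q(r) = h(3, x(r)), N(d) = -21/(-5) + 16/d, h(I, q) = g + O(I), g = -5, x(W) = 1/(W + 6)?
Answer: -1714/185 ≈ -9.2649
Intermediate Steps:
x(W) = 1/(6 + W)
h(I, q) = -5 + I
N(d) = 21/5 + 16/d (N(d) = -21*(-⅕) + 16/d = 21/5 + 16/d)
Q(r) = -2 (Q(r) = -5 + 3 = -2)
N(37)*Q(1) = (21/5 + 16/37)*(-2) = (857/185)*(-2) = -1714/185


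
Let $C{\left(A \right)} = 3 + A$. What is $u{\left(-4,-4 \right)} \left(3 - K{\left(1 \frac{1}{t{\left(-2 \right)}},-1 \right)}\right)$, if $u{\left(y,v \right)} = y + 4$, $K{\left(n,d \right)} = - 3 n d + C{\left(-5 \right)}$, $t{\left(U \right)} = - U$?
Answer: $0$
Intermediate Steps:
$K{\left(n,d \right)} = -2 - 3 d n$ ($K{\left(n,d \right)} = - 3 n d + \left(3 - 5\right) = - 3 d n - 2 = -2 - 3 d n$)
$u{\left(y,v \right)} = 4 + y$
$u{\left(-4,-4 \right)} \left(3 - K{\left(1 \frac{1}{t{\left(-2 \right)}},-1 \right)}\right) = \left(4 - 4\right) \left(3 - \left(-2 - - 3 \cdot 1 \frac{1}{\left(-1\right) \left(-2\right)}\right)\right) = 0 \left(3 - \left(-2 - - 3 \cdot 1 \cdot \frac{1}{2}\right)\right) = 0 \left(3 - \left(-2 - \left(-3\right) \frac{1}{2}\right)\right) = 0 \left(3 - \left(-2 + \frac{3}{2}\right)\right) = 0 \left(3 - - \frac{1}{2}\right) = 0 \left(3 + \frac{1}{2}\right) = 0 \cdot \frac{7}{2} = 0$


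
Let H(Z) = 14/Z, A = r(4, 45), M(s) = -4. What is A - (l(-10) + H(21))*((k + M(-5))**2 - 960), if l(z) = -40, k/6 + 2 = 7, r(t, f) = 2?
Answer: -33506/3 ≈ -11169.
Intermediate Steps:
k = 30 (k = -12 + 6*7 = -12 + 42 = 30)
A = 2
A - (l(-10) + H(21))*((k + M(-5))**2 - 960) = 2 - (-40 + 14/21)*((30 - 4)**2 - 960) = 2 - (-40 + 14*(1/21))*(26**2 - 960) = 2 - (-40 + 2/3)*(676 - 960) = 2 - (-118)*(-284)/3 = 2 - 1*33512/3 = 2 - 33512/3 = -33506/3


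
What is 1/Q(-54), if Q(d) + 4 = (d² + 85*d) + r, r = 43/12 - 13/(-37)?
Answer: -444/743285 ≈ -0.00059735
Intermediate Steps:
r = 1747/444 (r = 43*(1/12) - 13*(-1/37) = 43/12 + 13/37 = 1747/444 ≈ 3.9347)
Q(d) = -29/444 + d² + 85*d (Q(d) = -4 + ((d² + 85*d) + 1747/444) = -4 + (1747/444 + d² + 85*d) = -29/444 + d² + 85*d)
1/Q(-54) = 1/(-29/444 + (-54)² + 85*(-54)) = 1/(-29/444 + 2916 - 4590) = 1/(-743285/444) = -444/743285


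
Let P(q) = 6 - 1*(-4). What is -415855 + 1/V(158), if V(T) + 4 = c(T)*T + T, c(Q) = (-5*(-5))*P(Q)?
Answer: -16490314169/39654 ≈ -4.1586e+5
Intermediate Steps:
P(q) = 10 (P(q) = 6 + 4 = 10)
c(Q) = 250 (c(Q) = -5*(-5)*10 = 25*10 = 250)
V(T) = -4 + 251*T (V(T) = -4 + (250*T + T) = -4 + 251*T)
-415855 + 1/V(158) = -415855 + 1/(-4 + 251*158) = -415855 + 1/(-4 + 39658) = -415855 + 1/39654 = -16490314169/39654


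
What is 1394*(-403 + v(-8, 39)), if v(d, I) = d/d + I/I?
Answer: -558994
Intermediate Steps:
v(d, I) = 2 (v(d, I) = 1 + 1 = 2)
1394*(-403 + v(-8, 39)) = 1394*(-403 + 2) = 1394*(-401) = -558994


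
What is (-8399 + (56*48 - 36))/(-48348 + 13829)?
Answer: 5747/34519 ≈ 0.16649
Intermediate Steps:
(-8399 + (56*48 - 36))/(-48348 + 13829) = (-8399 + (2688 - 36))/(-34519) = (-8399 + 2652)*(-1/34519) = -5747*(-1/34519) = 5747/34519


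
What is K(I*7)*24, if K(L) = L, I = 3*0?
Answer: 0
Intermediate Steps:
I = 0
K(I*7)*24 = (0*7)*24 = 0*24 = 0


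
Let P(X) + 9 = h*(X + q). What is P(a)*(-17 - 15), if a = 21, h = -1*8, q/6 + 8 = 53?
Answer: 74784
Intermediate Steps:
q = 270 (q = -48 + 6*53 = -48 + 318 = 270)
h = -8
P(X) = -2169 - 8*X (P(X) = -9 - 8*(X + 270) = -9 - 8*(270 + X) = -9 + (-2160 - 8*X) = -2169 - 8*X)
P(a)*(-17 - 15) = (-2169 - 8*21)*(-17 - 15) = (-2169 - 168)*(-32) = -2337*(-32) = 74784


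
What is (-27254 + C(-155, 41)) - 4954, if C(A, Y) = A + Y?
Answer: -32322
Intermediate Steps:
(-27254 + C(-155, 41)) - 4954 = (-27254 + (-155 + 41)) - 4954 = (-27254 - 114) - 4954 = -27368 - 4954 = -32322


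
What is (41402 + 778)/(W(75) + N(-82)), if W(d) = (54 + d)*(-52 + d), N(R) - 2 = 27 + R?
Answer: 21090/1457 ≈ 14.475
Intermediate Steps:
N(R) = 29 + R (N(R) = 2 + (27 + R) = 29 + R)
W(d) = (-52 + d)*(54 + d)
(41402 + 778)/(W(75) + N(-82)) = (41402 + 778)/((-2808 + 75² + 2*75) + (29 - 82)) = 42180/((-2808 + 5625 + 150) - 53) = 42180/(2967 - 53) = 42180/2914 = 42180*(1/2914) = 21090/1457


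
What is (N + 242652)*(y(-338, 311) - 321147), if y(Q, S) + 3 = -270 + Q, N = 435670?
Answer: -218255530076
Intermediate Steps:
y(Q, S) = -273 + Q (y(Q, S) = -3 + (-270 + Q) = -273 + Q)
(N + 242652)*(y(-338, 311) - 321147) = (435670 + 242652)*((-273 - 338) - 321147) = 678322*(-611 - 321147) = 678322*(-321758) = -218255530076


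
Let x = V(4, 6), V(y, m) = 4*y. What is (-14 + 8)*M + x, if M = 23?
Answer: -122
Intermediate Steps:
x = 16 (x = 4*4 = 16)
(-14 + 8)*M + x = (-14 + 8)*23 + 16 = -6*23 + 16 = -138 + 16 = -122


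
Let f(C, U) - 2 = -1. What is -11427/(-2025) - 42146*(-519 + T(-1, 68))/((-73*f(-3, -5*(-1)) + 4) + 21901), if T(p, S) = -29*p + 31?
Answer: 6570521269/7368300 ≈ 891.73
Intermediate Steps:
T(p, S) = 31 - 29*p
f(C, U) = 1 (f(C, U) = 2 - 1 = 1)
-11427/(-2025) - 42146*(-519 + T(-1, 68))/((-73*f(-3, -5*(-1)) + 4) + 21901) = -11427/(-2025) - 42146*(-519 + (31 - 29*(-1)))/((-73*1 + 4) + 21901) = -11427*(-1/2025) - 42146*(-519 + (31 + 29))/((-73 + 4) + 21901) = 3809/675 - 42146*(-519 + 60)/(-69 + 21901) = 3809/675 - 42146/(21832/(-459)) = 3809/675 - 42146/(21832*(-1/459)) = 3809/675 - 42146/(-21832/459) = 3809/675 - 42146*(-459/21832) = 3809/675 + 9672507/10916 = 6570521269/7368300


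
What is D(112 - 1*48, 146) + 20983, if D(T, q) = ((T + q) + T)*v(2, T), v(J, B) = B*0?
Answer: 20983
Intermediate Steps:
v(J, B) = 0
D(T, q) = 0 (D(T, q) = ((T + q) + T)*0 = (q + 2*T)*0 = 0)
D(112 - 1*48, 146) + 20983 = 0 + 20983 = 20983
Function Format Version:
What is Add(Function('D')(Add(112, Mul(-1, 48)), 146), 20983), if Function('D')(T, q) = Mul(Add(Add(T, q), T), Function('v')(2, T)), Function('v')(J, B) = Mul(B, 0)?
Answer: 20983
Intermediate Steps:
Function('v')(J, B) = 0
Function('D')(T, q) = 0 (Function('D')(T, q) = Mul(Add(Add(T, q), T), 0) = Mul(Add(q, Mul(2, T)), 0) = 0)
Add(Function('D')(Add(112, Mul(-1, 48)), 146), 20983) = Add(0, 20983) = 20983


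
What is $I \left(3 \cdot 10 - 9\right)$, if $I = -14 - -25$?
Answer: $231$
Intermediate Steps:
$I = 11$ ($I = -14 + 25 = 11$)
$I \left(3 \cdot 10 - 9\right) = 11 \left(3 \cdot 10 - 9\right) = 11 \left(30 - 9\right) = 11 \cdot 21 = 231$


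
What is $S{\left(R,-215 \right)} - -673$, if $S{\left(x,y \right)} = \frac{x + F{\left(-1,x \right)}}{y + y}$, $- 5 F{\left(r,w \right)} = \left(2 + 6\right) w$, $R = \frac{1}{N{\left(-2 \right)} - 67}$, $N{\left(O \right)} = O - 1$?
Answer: $\frac{101286497}{150500} \approx 673.0$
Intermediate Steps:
$N{\left(O \right)} = -1 + O$
$R = - \frac{1}{70}$ ($R = \frac{1}{\left(-1 - 2\right) - 67} = \frac{1}{-3 - 67} = \frac{1}{-70} = - \frac{1}{70} \approx -0.014286$)
$F{\left(r,w \right)} = - \frac{8 w}{5}$ ($F{\left(r,w \right)} = - \frac{\left(2 + 6\right) w}{5} = - \frac{8 w}{5}$)
$S{\left(x,y \right)} = - \frac{3 x}{10 y}$ ($S{\left(x,y \right)} = \frac{x - \frac{8 x}{5}}{y + y} = \frac{\left(- \frac{3}{5}\right) x}{2 y} = - \frac{3 x}{5} \frac{1}{2 y} = - \frac{3 x}{10 y}$)
$S{\left(R,-215 \right)} - -673 = \left(- \frac{3}{10}\right) \left(- \frac{1}{70}\right) \frac{1}{-215} - -673 = \left(- \frac{3}{10}\right) \left(- \frac{1}{70}\right) \left(- \frac{1}{215}\right) + 673 = - \frac{3}{150500} + 673 = \frac{101286497}{150500}$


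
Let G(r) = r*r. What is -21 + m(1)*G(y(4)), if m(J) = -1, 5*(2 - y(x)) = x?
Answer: -561/25 ≈ -22.440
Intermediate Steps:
y(x) = 2 - x/5
G(r) = r²
-21 + m(1)*G(y(4)) = -21 - (2 - ⅕*4)² = -21 - (2 - ⅘)² = -21 - (6/5)² = -21 - 1*36/25 = -21 - 36/25 = -561/25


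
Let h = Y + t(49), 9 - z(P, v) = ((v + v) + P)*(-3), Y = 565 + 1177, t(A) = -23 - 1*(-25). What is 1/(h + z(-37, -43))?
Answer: 1/1384 ≈ 0.00072254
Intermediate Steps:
t(A) = 2 (t(A) = -23 + 25 = 2)
Y = 1742
z(P, v) = 9 + 3*P + 6*v (z(P, v) = 9 - ((v + v) + P)*(-3) = 9 - (2*v + P)*(-3) = 9 - (P + 2*v)*(-3) = 9 - (-6*v - 3*P) = 9 + (3*P + 6*v) = 9 + 3*P + 6*v)
h = 1744 (h = 1742 + 2 = 1744)
1/(h + z(-37, -43)) = 1/(1744 + (9 + 3*(-37) + 6*(-43))) = 1/(1744 + (9 - 111 - 258)) = 1/(1744 - 360) = 1/1384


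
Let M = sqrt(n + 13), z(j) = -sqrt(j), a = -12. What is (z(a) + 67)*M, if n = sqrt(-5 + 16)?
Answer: sqrt(13 + sqrt(11))*(67 - 2*I*sqrt(3)) ≈ 270.64 - 13.993*I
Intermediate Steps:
n = sqrt(11) ≈ 3.3166
M = sqrt(13 + sqrt(11)) (M = sqrt(sqrt(11) + 13) = sqrt(13 + sqrt(11)) ≈ 4.0394)
(z(a) + 67)*M = (-sqrt(-12) + 67)*sqrt(13 + sqrt(11)) = (-2*I*sqrt(3) + 67)*sqrt(13 + sqrt(11)) = (67 - 2*I*sqrt(3))*sqrt(13 + sqrt(11)) = sqrt(13 + sqrt(11))*(67 - 2*I*sqrt(3))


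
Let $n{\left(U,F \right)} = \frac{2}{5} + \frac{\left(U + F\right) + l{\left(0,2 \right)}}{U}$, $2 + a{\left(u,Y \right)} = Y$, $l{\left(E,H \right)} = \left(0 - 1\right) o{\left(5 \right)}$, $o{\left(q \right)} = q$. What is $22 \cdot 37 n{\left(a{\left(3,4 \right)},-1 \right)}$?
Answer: $- \frac{6512}{5} \approx -1302.4$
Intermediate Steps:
$l{\left(E,H \right)} = -5$ ($l{\left(E,H \right)} = \left(0 - 1\right) 5 = \left(-1\right) 5 = -5$)
$a{\left(u,Y \right)} = -2 + Y$
$n{\left(U,F \right)} = \frac{2}{5} + \frac{-5 + F + U}{U}$ ($n{\left(U,F \right)} = \frac{2}{5} + \frac{\left(U + F\right) - 5}{U} = 2 \cdot \frac{1}{5} + \frac{\left(F + U\right) - 5}{U} = \frac{2}{5} + \frac{-5 + F + U}{U}$)
$22 \cdot 37 n{\left(a{\left(3,4 \right)},-1 \right)} = 22 \cdot 37 \frac{-5 - 1 + \frac{7 \left(-2 + 4\right)}{5}}{-2 + 4} = 814 \frac{-5 - 1 + \frac{7}{5} \cdot 2}{2} = 814 \frac{-5 - 1 + \frac{14}{5}}{2} = 814 \cdot \frac{1}{2} \left(- \frac{16}{5}\right) = 814 \left(- \frac{8}{5}\right) = - \frac{6512}{5}$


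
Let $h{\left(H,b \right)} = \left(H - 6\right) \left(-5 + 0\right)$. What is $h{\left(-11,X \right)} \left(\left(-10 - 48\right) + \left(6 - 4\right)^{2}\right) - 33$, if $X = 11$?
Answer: $-4623$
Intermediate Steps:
$h{\left(H,b \right)} = 30 - 5 H$ ($h{\left(H,b \right)} = \left(-6 + H\right) \left(-5\right) = 30 - 5 H$)
$h{\left(-11,X \right)} \left(\left(-10 - 48\right) + \left(6 - 4\right)^{2}\right) - 33 = \left(30 - -55\right) \left(\left(-10 - 48\right) + \left(6 - 4\right)^{2}\right) - 33 = \left(30 + 55\right) \left(-58 + 2^{2}\right) - 33 = 85 \left(-58 + 4\right) - 33 = 85 \left(-54\right) - 33 = -4590 - 33 = -4623$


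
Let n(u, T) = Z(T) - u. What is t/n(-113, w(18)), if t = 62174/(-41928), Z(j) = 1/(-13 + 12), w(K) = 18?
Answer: -4441/335424 ≈ -0.013240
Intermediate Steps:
Z(j) = -1 (Z(j) = 1/(-1) = -1)
t = -31087/20964 (t = 62174*(-1/41928) = -31087/20964 ≈ -1.4829)
n(u, T) = -1 - u
t/n(-113, w(18)) = -31087/(20964*(-1 - 1*(-113))) = -31087/(20964*(-1 + 113)) = -31087/20964/112 = -31087/20964*1/112 = -4441/335424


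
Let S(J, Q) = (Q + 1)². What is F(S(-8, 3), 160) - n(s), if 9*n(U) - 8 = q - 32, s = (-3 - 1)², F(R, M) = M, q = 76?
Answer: 1388/9 ≈ 154.22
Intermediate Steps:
S(J, Q) = (1 + Q)²
s = 16 (s = (-4)² = 16)
n(U) = 52/9 (n(U) = 8/9 + (76 - 32)/9 = 8/9 + (⅑)*44 = 8/9 + 44/9 = 52/9)
F(S(-8, 3), 160) - n(s) = 160 - 1*52/9 = 160 - 52/9 = 1388/9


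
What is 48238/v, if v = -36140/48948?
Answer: -590288406/9035 ≈ -65334.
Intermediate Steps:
v = -9035/12237 (v = -36140*1/48948 = -9035/12237 ≈ -0.73833)
48238/v = 48238/(-9035/12237) = 48238*(-12237/9035) = -590288406/9035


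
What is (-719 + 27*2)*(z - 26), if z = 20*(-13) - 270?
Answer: 369740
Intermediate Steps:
z = -530 (z = -260 - 270 = -530)
(-719 + 27*2)*(z - 26) = (-719 + 27*2)*(-530 - 26) = (-719 + 54)*(-556) = -665*(-556) = 369740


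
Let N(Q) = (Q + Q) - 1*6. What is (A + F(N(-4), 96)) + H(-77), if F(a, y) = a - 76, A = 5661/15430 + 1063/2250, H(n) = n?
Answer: -288434158/1735875 ≈ -166.16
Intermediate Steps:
N(Q) = -6 + 2*Q (N(Q) = 2*Q - 6 = -6 + 2*Q)
A = 1456967/1735875 (A = 5661*(1/15430) + 1063*(1/2250) = 5661/15430 + 1063/2250 = 1456967/1735875 ≈ 0.83933)
F(a, y) = -76 + a
(A + F(N(-4), 96)) + H(-77) = (1456967/1735875 + (-76 + (-6 + 2*(-4)))) - 77 = (1456967/1735875 + (-76 + (-6 - 8))) - 77 = (1456967/1735875 + (-76 - 14)) - 77 = (1456967/1735875 - 90) - 77 = -154771783/1735875 - 77 = -288434158/1735875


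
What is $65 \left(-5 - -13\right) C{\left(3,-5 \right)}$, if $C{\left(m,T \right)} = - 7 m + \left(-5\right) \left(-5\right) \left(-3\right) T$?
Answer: $184080$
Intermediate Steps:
$C{\left(m,T \right)} = - 75 T - 7 m$ ($C{\left(m,T \right)} = - 7 m + 25 \left(-3\right) T = - 7 m - 75 T = - 75 T - 7 m$)
$65 \left(-5 - -13\right) C{\left(3,-5 \right)} = 65 \left(-5 - -13\right) \left(\left(-75\right) \left(-5\right) - 21\right) = 65 \left(-5 + 13\right) \left(375 - 21\right) = 65 \cdot 8 \cdot 354 = 65 \cdot 2832 = 184080$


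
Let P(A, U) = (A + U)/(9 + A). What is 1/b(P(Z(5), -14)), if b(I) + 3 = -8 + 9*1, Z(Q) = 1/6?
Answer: -½ ≈ -0.50000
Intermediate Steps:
Z(Q) = ⅙
P(A, U) = (A + U)/(9 + A)
b(I) = -2 (b(I) = -3 + (-8 + 9*1) = -3 + (-8 + 9) = -3 + 1 = -2)
1/b(P(Z(5), -14)) = 1/(-2) = -½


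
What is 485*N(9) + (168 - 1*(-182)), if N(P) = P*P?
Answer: 39635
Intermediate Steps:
N(P) = P²
485*N(9) + (168 - 1*(-182)) = 485*9² + (168 - 1*(-182)) = 485*81 + (168 + 182) = 39285 + 350 = 39635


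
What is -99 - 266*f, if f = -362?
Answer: 96193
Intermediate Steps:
-99 - 266*f = -99 - 266*(-362) = -99 + 96292 = 96193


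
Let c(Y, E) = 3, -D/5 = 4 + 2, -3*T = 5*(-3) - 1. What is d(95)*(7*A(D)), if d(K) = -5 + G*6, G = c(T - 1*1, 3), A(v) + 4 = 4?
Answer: 0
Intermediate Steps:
T = 16/3 (T = -(5*(-3) - 1)/3 = -(-15 - 1)/3 = -⅓*(-16) = 16/3 ≈ 5.3333)
D = -30 (D = -5*(4 + 2) = -5*6 = -30)
A(v) = 0 (A(v) = -4 + 4 = 0)
G = 3
d(K) = 13 (d(K) = -5 + 3*6 = -5 + 18 = 13)
d(95)*(7*A(D)) = 13*(7*0) = 13*0 = 0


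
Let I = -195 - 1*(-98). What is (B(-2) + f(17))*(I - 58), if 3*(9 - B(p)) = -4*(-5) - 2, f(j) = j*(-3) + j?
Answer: 4805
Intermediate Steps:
f(j) = -2*j (f(j) = -3*j + j = -2*j)
B(p) = 3 (B(p) = 9 - (-4*(-5) - 2)/3 = 9 - (20 - 2)/3 = 9 - ⅓*18 = 9 - 6 = 3)
I = -97 (I = -195 + 98 = -97)
(B(-2) + f(17))*(I - 58) = (3 - 2*17)*(-97 - 58) = (3 - 34)*(-155) = -31*(-155) = 4805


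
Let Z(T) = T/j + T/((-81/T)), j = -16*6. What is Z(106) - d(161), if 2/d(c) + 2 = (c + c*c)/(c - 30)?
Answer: -1169776073/8365680 ≈ -139.83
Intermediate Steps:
j = -96
d(c) = 2/(-2 + (c + c**2)/(-30 + c)) (d(c) = 2/(-2 + (c + c*c)/(c - 30)) = 2/(-2 + (c + c**2)/(-30 + c)))
Z(T) = -T**2/81 - T/96 (Z(T) = T/(-96) + T/((-81/T)) = T*(-1/96) + T*(-T/81) = -T/96 - T**2/81 = -T**2/81 - T/96)
Z(106) - d(161) = (1/2592)*106*(-27 - 32*106) - 2*(-30 + 161)/(60 + 161**2 - 1*161) = (1/2592)*106*(-27 - 3392) - 2*131/(60 + 25921 - 161) = (1/2592)*106*(-3419) - 2*131/25820 = -181207/1296 - 2*131/25820 = -181207/1296 - 1*131/12910 = -181207/1296 - 131/12910 = -1169776073/8365680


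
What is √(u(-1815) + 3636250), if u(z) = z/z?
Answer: √3636251 ≈ 1906.9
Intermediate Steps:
u(z) = 1
√(u(-1815) + 3636250) = √(1 + 3636250) = √3636251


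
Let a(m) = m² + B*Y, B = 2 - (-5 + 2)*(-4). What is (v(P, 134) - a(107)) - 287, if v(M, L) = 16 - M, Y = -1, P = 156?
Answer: -11886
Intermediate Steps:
B = -10 (B = 2 - (-3)*(-4) = 2 - 1*12 = 2 - 12 = -10)
a(m) = 10 + m² (a(m) = m² - 10*(-1) = m² + 10 = 10 + m²)
(v(P, 134) - a(107)) - 287 = ((16 - 1*156) - (10 + 107²)) - 287 = ((16 - 156) - (10 + 11449)) - 287 = (-140 - 1*11459) - 287 = (-140 - 11459) - 287 = -11599 - 287 = -11886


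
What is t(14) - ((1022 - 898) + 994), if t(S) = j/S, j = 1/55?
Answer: -860859/770 ≈ -1118.0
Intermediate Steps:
j = 1/55 ≈ 0.018182
t(S) = 1/(55*S)
t(14) - ((1022 - 898) + 994) = (1/55)/14 - ((1022 - 898) + 994) = (1/55)*(1/14) - (124 + 994) = 1/770 - 1*1118 = 1/770 - 1118 = -860859/770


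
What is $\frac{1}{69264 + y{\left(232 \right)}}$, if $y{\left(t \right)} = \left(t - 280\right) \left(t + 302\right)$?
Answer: $\frac{1}{43632} \approx 2.2919 \cdot 10^{-5}$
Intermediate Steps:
$y{\left(t \right)} = \left(-280 + t\right) \left(302 + t\right)$
$\frac{1}{69264 + y{\left(232 \right)}} = \frac{1}{69264 + \left(-84560 + 232^{2} + 22 \cdot 232\right)} = \frac{1}{69264 + \left(-84560 + 53824 + 5104\right)} = \frac{1}{69264 - 25632} = \frac{1}{43632}$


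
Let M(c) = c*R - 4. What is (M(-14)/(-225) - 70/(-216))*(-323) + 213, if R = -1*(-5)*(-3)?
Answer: 1090931/2700 ≈ 404.05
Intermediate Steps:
R = -15 (R = 5*(-3) = -15)
M(c) = -4 - 15*c (M(c) = c*(-15) - 4 = -15*c - 4 = -4 - 15*c)
(M(-14)/(-225) - 70/(-216))*(-323) + 213 = ((-4 - 15*(-14))/(-225) - 70/(-216))*(-323) + 213 = ((-4 + 210)*(-1/225) - 70*(-1/216))*(-323) + 213 = (206*(-1/225) + 35/108)*(-323) + 213 = (-206/225 + 35/108)*(-323) + 213 = -1597/2700*(-323) + 213 = 515831/2700 + 213 = 1090931/2700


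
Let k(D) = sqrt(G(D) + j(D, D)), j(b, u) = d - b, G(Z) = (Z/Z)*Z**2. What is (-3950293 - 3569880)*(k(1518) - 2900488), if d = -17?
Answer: 21812171544424 - 7520173*sqrt(2302789) ≈ 2.1801e+13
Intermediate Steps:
G(Z) = Z**2 (G(Z) = 1*Z**2 = Z**2)
j(b, u) = -17 - b
k(D) = sqrt(-17 + D**2 - D) (k(D) = sqrt(D**2 + (-17 - D)) = sqrt(-17 + D**2 - D))
(-3950293 - 3569880)*(k(1518) - 2900488) = (-3950293 - 3569880)*(sqrt(-17 + 1518**2 - 1*1518) - 2900488) = -7520173*(sqrt(-17 + 2304324 - 1518) - 2900488) = -7520173*(sqrt(2302789) - 2900488) = -7520173*(-2900488 + sqrt(2302789)) = 21812171544424 - 7520173*sqrt(2302789)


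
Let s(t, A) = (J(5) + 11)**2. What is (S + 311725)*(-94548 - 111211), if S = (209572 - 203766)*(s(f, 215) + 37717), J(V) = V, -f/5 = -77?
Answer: -45428081683917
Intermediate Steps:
f = 385 (f = -5*(-77) = 385)
s(t, A) = 256 (s(t, A) = (5 + 11)**2 = 16**2 = 256)
S = 220471238 (S = (209572 - 203766)*(256 + 37717) = 5806*37973 = 220471238)
(S + 311725)*(-94548 - 111211) = (220471238 + 311725)*(-94548 - 111211) = 220782963*(-205759) = -45428081683917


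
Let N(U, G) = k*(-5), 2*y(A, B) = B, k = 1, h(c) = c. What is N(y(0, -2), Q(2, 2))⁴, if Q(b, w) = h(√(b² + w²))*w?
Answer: 625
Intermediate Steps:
y(A, B) = B/2
Q(b, w) = w*√(b² + w²) (Q(b, w) = √(b² + w²)*w = w*√(b² + w²))
N(U, G) = -5 (N(U, G) = 1*(-5) = -5)
N(y(0, -2), Q(2, 2))⁴ = (-5)⁴ = 625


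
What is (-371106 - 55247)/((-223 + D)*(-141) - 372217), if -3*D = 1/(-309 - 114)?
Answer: 3837177/3066967 ≈ 1.2511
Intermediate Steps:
D = 1/1269 (D = -1/(3*(-309 - 114)) = -⅓/(-423) = -⅓*(-1/423) = 1/1269 ≈ 0.00078802)
(-371106 - 55247)/((-223 + D)*(-141) - 372217) = (-371106 - 55247)/((-223 + 1/1269)*(-141) - 372217) = -426353/(-282986/1269*(-141) - 372217) = -426353/(282986/9 - 372217) = -426353/(-3066967/9) = -426353*(-9/3066967) = 3837177/3066967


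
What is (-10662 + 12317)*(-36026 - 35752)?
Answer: -118792590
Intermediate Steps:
(-10662 + 12317)*(-36026 - 35752) = 1655*(-71778) = -118792590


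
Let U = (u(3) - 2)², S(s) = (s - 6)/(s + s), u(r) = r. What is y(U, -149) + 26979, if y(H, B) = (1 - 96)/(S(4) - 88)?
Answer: 9523967/353 ≈ 26980.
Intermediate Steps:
S(s) = (-6 + s)/(2*s) (S(s) = (-6 + s)/((2*s)) = (-6 + s)*(1/(2*s)) = (-6 + s)/(2*s))
U = 1 (U = (3 - 2)² = 1² = 1)
y(H, B) = 380/353 (y(H, B) = (1 - 96)/((½)*(-6 + 4)/4 - 88) = -95/((½)*(¼)*(-2) - 88) = -95/(-¼ - 88) = -95/(-353/4) = -95*(-4/353) = 380/353)
y(U, -149) + 26979 = 380/353 + 26979 = 9523967/353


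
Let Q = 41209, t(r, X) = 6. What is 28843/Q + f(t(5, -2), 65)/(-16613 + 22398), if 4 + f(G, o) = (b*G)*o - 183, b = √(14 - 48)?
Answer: 159150672/238394065 + 6*I*√34/89 ≈ 0.66759 + 0.3931*I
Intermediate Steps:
b = I*√34 (b = √(-34) = I*√34 ≈ 5.8309*I)
f(G, o) = -187 + I*G*o*√34 (f(G, o) = -4 + (((I*√34)*G)*o - 183) = -4 + ((I*G*√34)*o - 183) = -4 + (I*G*o*√34 - 183) = -4 + (-183 + I*G*o*√34) = -187 + I*G*o*√34)
28843/Q + f(t(5, -2), 65)/(-16613 + 22398) = 28843/41209 + (-187 + I*6*65*√34)/(-16613 + 22398) = 28843*(1/41209) + (-187 + 390*I*√34)/5785 = 28843/41209 + (-187 + 390*I*√34)*(1/5785) = 28843/41209 + (-187/5785 + 6*I*√34/89) = 159150672/238394065 + 6*I*√34/89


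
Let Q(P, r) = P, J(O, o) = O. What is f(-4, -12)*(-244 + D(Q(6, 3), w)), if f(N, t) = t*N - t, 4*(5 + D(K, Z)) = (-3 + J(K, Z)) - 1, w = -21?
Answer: -14910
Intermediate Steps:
D(K, Z) = -6 + K/4 (D(K, Z) = -5 + ((-3 + K) - 1)/4 = -5 + (-4 + K)/4 = -5 + (-1 + K/4) = -6 + K/4)
f(N, t) = -t + N*t (f(N, t) = N*t - t = -t + N*t)
f(-4, -12)*(-244 + D(Q(6, 3), w)) = (-12*(-1 - 4))*(-244 + (-6 + (1/4)*6)) = (-12*(-5))*(-244 + (-6 + 3/2)) = 60*(-244 - 9/2) = 60*(-497/2) = -14910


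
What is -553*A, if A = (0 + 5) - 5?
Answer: 0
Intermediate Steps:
A = 0 (A = 5 - 5 = 0)
-553*A = -553*0 = 0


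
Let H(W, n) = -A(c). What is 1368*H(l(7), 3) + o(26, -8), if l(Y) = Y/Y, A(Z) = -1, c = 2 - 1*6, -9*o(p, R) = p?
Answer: 12286/9 ≈ 1365.1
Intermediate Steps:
o(p, R) = -p/9
c = -4 (c = 2 - 6 = -4)
l(Y) = 1
H(W, n) = 1 (H(W, n) = -1*(-1) = 1)
1368*H(l(7), 3) + o(26, -8) = 1368*1 - ⅑*26 = 1368 - 26/9 = 12286/9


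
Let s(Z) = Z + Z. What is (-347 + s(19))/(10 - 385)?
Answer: 103/125 ≈ 0.82400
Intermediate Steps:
s(Z) = 2*Z
(-347 + s(19))/(10 - 385) = (-347 + 2*19)/(10 - 385) = (-347 + 38)/(-375) = -309*(-1/375) = 103/125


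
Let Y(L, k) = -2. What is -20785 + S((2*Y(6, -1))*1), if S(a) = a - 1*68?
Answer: -20857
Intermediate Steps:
S(a) = -68 + a (S(a) = a - 68 = -68 + a)
-20785 + S((2*Y(6, -1))*1) = -20785 + (-68 + (2*(-2))*1) = -20785 + (-68 - 4*1) = -20785 + (-68 - 4) = -20785 - 72 = -20857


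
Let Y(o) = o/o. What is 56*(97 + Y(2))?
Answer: 5488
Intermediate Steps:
Y(o) = 1
56*(97 + Y(2)) = 56*(97 + 1) = 56*98 = 5488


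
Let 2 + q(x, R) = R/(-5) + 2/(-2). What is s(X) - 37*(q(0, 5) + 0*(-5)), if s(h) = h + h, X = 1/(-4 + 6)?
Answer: 149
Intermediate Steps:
q(x, R) = -3 - R/5 (q(x, R) = -2 + (R/(-5) + 2/(-2)) = -2 + (R*(-⅕) + 2*(-½)) = -2 + (-R/5 - 1) = -2 + (-1 - R/5) = -3 - R/5)
X = ½ (X = 1/2 = ½ ≈ 0.50000)
s(h) = 2*h
s(X) - 37*(q(0, 5) + 0*(-5)) = 2*(½) - 37*((-3 - ⅕*5) + 0*(-5)) = 1 - 37*((-3 - 1) + 0) = 1 - 37*(-4 + 0) = 1 - 37*(-4) = 1 + 148 = 149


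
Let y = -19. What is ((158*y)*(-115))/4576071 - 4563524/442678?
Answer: -10365092054132/1012862979069 ≈ -10.233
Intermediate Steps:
((158*y)*(-115))/4576071 - 4563524/442678 = ((158*(-19))*(-115))/4576071 - 4563524/442678 = -3002*(-115)*(1/4576071) - 4563524*1/442678 = 345230*(1/4576071) - 2281762/221339 = 345230/4576071 - 2281762/221339 = -10365092054132/1012862979069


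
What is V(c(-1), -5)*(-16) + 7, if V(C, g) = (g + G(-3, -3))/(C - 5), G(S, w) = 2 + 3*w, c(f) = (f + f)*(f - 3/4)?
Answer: -121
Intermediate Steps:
c(f) = 2*f*(-¾ + f) (c(f) = (2*f)*(f - 3*¼) = (2*f)*(f - ¾) = (2*f)*(-¾ + f) = 2*f*(-¾ + f))
V(C, g) = (-7 + g)/(-5 + C) (V(C, g) = (g + (2 + 3*(-3)))/(C - 5) = (g + (2 - 9))/(-5 + C) = (g - 7)/(-5 + C) = (-7 + g)/(-5 + C))
V(c(-1), -5)*(-16) + 7 = ((-7 - 5)/(-5 + (½)*(-1)*(-3 + 4*(-1))))*(-16) + 7 = (-12/(-5 + (½)*(-1)*(-3 - 4)))*(-16) + 7 = (-12/(-5 + (½)*(-1)*(-7)))*(-16) + 7 = (-12/(-5 + 7/2))*(-16) + 7 = (-12/(-3/2))*(-16) + 7 = -⅔*(-12)*(-16) + 7 = 8*(-16) + 7 = -128 + 7 = -121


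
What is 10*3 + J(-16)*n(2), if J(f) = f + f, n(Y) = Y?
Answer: -34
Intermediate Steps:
J(f) = 2*f
10*3 + J(-16)*n(2) = 10*3 + (2*(-16))*2 = 30 - 32*2 = 30 - 64 = -34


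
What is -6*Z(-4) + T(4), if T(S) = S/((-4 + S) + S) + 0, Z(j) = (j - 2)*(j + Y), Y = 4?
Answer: 1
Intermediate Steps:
Z(j) = (-2 + j)*(4 + j) (Z(j) = (j - 2)*(j + 4) = (-2 + j)*(4 + j))
T(S) = S/(-4 + 2*S) (T(S) = S/(-4 + 2*S) + 0 = S/(-4 + 2*S))
-6*Z(-4) + T(4) = -6*(-8 + (-4)**2 + 2*(-4)) + (1/2)*4/(-2 + 4) = -6*(-8 + 16 - 8) + (1/2)*4/2 = -6*0 + (1/2)*4*(1/2) = 0 + 1 = 1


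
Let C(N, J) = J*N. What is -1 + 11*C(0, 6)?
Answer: -1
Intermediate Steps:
-1 + 11*C(0, 6) = -1 + 11*(6*0) = -1 + 11*0 = -1 + 0 = -1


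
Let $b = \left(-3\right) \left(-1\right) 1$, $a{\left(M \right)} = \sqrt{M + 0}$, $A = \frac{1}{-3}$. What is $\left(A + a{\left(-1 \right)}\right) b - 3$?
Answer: $-4 + 3 i \approx -4.0 + 3.0 i$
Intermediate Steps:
$A = - \frac{1}{3} \approx -0.33333$
$a{\left(M \right)} = \sqrt{M}$
$b = 3$ ($b = 3 \cdot 1 = 3$)
$\left(A + a{\left(-1 \right)}\right) b - 3 = \left(- \frac{1}{3} + \sqrt{-1}\right) 3 - 3 = \left(- \frac{1}{3} + i\right) 3 - 3 = \left(-1 + 3 i\right) - 3 = -4 + 3 i$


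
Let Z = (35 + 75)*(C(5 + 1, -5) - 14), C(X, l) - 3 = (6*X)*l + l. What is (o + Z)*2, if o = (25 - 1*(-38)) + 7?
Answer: -42980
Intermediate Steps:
C(X, l) = 3 + l + 6*X*l (C(X, l) = 3 + ((6*X)*l + l) = 3 + (6*X*l + l) = 3 + (l + 6*X*l) = 3 + l + 6*X*l)
Z = -21560 (Z = (35 + 75)*((3 - 5 + 6*(5 + 1)*(-5)) - 14) = 110*((3 - 5 + 6*6*(-5)) - 14) = 110*((3 - 5 - 180) - 14) = 110*(-182 - 14) = 110*(-196) = -21560)
o = 70 (o = (25 + 38) + 7 = 63 + 7 = 70)
(o + Z)*2 = (70 - 21560)*2 = -21490*2 = -42980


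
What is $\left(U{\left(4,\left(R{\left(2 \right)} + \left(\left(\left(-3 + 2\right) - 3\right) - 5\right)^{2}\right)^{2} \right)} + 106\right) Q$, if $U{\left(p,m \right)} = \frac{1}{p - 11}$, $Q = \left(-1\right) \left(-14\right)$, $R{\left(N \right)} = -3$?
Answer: $1482$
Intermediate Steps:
$Q = 14$
$U{\left(p,m \right)} = \frac{1}{-11 + p}$
$\left(U{\left(4,\left(R{\left(2 \right)} + \left(\left(\left(-3 + 2\right) - 3\right) - 5\right)^{2}\right)^{2} \right)} + 106\right) Q = \left(\frac{1}{-11 + 4} + 106\right) 14 = \left(\frac{1}{-7} + 106\right) 14 = \left(- \frac{1}{7} + 106\right) 14 = \frac{741}{7} \cdot 14 = 1482$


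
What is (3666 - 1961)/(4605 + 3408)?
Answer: 1705/8013 ≈ 0.21278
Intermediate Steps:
(3666 - 1961)/(4605 + 3408) = 1705/8013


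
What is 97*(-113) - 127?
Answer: -11088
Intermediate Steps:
97*(-113) - 127 = -10961 - 127 = -11088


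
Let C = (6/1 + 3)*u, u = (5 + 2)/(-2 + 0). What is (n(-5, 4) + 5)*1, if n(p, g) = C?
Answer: -53/2 ≈ -26.500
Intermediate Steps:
u = -7/2 (u = 7/(-2) = 7*(-½) = -7/2 ≈ -3.5000)
C = -63/2 (C = (6/1 + 3)*(-7/2) = (6*1 + 3)*(-7/2) = (6 + 3)*(-7/2) = 9*(-7/2) = -63/2 ≈ -31.500)
n(p, g) = -63/2
(n(-5, 4) + 5)*1 = (-63/2 + 5)*1 = -53/2*1 = -53/2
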